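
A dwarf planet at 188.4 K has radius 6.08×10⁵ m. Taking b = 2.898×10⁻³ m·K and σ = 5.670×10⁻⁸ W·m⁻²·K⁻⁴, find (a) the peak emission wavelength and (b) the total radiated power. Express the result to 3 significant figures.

λ_max ≈ 15.4 μm; P ≈ 3.32×10¹⁴ W

(a) λ_max = b/T = 2.898×10⁻³/188.4 = 1.538×10⁻⁵ m = 15.4 μm.
Surface area A = 4πR² = 4π(6.08×10⁵ m)² = 4.64533×10¹² m².
(b) P = σAT⁴ = 5.670×10⁻⁸×4.64533×10¹²×(188.4)⁴ = 3.32×10¹⁴ W.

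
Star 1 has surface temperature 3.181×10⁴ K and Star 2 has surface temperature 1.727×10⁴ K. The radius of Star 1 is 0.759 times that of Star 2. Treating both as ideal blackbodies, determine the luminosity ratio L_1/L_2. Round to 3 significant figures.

L ∝ R²T⁴, so L_1/L_2 = (R_1/R_2)²(T_1/T_2)⁴ = (0.759)² × (3.181×10⁴/1.727×10⁴)⁴ = 0.576081 × 11.5103 = 6.63.

L_1/L_2 ≈ 6.63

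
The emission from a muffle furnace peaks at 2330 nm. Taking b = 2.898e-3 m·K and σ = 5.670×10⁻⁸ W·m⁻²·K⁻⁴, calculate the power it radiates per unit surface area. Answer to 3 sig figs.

Wien's law: T = b/λ_max = 2.898×10⁻³/2.330×10⁻⁶ = 1243.78 K.
Then I = σT⁴ = 5.670×10⁻⁸×(1243.78)⁴ = 1.36×10⁵ W/m².

I ≈ 1.36×10⁵ W/m²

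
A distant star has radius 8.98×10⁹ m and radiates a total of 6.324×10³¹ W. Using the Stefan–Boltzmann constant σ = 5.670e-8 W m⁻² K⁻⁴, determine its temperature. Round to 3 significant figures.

T ≈ 3.24×10⁴ K

Surface area A = 4πR² = 4π(8.98×10⁹ m)² = 1.01336×10²¹ m².
P = σAT⁴ ⇒ T = (P/(σA))^(1/4) = (6.324×10³¹/(5.670×10⁻⁸×1.01336×10²¹))^(1/4) = 3.24×10⁴ K.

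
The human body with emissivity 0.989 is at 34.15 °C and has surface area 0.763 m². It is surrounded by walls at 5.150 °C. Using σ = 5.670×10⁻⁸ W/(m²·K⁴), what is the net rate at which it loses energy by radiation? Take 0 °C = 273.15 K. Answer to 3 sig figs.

Net loss ≈ 125 W

T = 34.15 °C + 273.15 = 307.30 K.
Surroundings: T = 5.150 °C + 273.15 = 278.300 K.
Area A = 0.763 m².
Net radiated power P_net = εσA(T⁴ − T₀⁴) = 0.989×5.670×10⁻⁸×0.763×(307.30⁴ − 278.300⁴).
T⁴ − T₀⁴ = 8.91765×10⁹ − 5.99864×10⁹ = 2.91901×10⁹ K⁴, so P_net = 125 W.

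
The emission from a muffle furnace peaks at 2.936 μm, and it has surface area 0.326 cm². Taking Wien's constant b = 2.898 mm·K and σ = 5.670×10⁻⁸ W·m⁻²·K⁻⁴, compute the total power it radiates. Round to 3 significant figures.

P ≈ 1.75 W

Wien's law: T = b/λ_max = 2.898×10⁻³/2.936×10⁻⁶ = 987.057 K.
Area A = 0.326 cm² = 3.26×10⁻⁵ m².
Then P = σAT⁴ = 5.670×10⁻⁸×3.26×10⁻⁵×(987.057)⁴ = 1.75 W.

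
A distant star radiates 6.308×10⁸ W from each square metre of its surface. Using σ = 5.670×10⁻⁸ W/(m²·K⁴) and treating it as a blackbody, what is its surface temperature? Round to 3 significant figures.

I = σT⁴, so T = (I/σ)^(1/4) = (6.308×10⁸/(5.670×10⁻⁸))^(1/4) = 1.03×10⁴ K.

T ≈ 1.03×10⁴ K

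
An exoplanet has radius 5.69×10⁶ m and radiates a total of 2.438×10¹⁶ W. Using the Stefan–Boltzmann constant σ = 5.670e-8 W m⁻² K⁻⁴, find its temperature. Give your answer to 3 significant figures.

Surface area A = 4πR² = 4π(5.69×10⁶ m)² = 4.06850×10¹⁴ m².
P = σAT⁴ ⇒ T = (P/(σA))^(1/4) = (2.438×10¹⁶/(5.670×10⁻⁸×4.06850×10¹⁴))^(1/4) = 180 K.

T ≈ 180 K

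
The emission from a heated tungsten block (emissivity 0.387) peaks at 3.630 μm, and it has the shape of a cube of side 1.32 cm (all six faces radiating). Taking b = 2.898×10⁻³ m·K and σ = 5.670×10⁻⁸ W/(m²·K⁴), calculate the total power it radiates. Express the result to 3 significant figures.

Wien's law: T = b/λ_max = 2.898×10⁻³/3.630×10⁻⁶ = 798.347 K.
Area A = 6s² = 6×(0.0132 m)² = 1.04544×10⁻³ m².
Then P = εσAT⁴ = 0.387×5.670×10⁻⁸×1.04544×10⁻³×(798.347)⁴ = 9.32 W.

P ≈ 9.32 W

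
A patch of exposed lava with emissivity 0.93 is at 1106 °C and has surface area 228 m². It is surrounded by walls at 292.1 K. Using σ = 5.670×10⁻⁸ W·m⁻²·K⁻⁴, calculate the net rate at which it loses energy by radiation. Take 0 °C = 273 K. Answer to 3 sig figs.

T = 1106 °C + 273 = 1379 K.
Area A = 228 m².
Net radiated power P_net = εσA(T⁴ − T₀⁴) = 0.93×5.670×10⁻⁸×228×(1379⁴ − 292.1⁴).
T⁴ − T₀⁴ = 3.61624×10¹² − 7.27991×10⁹ = 3.60896×10¹² K⁴, so P_net = 4.34×10⁷ W.

Net loss ≈ 4.34×10⁷ W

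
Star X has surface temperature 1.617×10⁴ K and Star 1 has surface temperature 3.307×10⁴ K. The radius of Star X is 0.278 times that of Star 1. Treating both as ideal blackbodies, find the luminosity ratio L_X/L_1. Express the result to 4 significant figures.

L ∝ R²T⁴, so L_X/L_1 = (R_X/R_1)²(T_X/T_1)⁴ = (0.278)² × (1.617×10⁴/3.307×10⁴)⁴ = 0.077284 × 0.0571615 = 4.418×10⁻³.

L_X/L_1 ≈ 4.418×10⁻³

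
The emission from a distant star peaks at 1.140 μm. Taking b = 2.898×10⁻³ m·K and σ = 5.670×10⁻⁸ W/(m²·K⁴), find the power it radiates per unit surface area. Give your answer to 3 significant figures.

Wien's law: T = b/λ_max = 2.898×10⁻³/1.140×10⁻⁶ = 2542.11 K.
Then I = σT⁴ = 5.670×10⁻⁸×(2542.11)⁴ = 2.37×10⁶ W/m².

I ≈ 2.37×10⁶ W/m²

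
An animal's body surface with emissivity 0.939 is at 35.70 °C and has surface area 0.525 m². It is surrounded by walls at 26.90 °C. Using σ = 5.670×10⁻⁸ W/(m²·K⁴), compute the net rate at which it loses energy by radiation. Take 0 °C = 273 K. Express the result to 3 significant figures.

T = 35.70 °C + 273 = 308.70 K.
Surroundings: T = 26.90 °C + 273 = 299.90 K.
Area A = 0.525 m².
Net radiated power P_net = εσA(T⁴ − T₀⁴) = 0.939×5.670×10⁻⁸×0.525×(308.70⁴ − 299.90⁴).
T⁴ − T₀⁴ = 9.08127×10⁹ − 8.08921×10⁹ = 9.92060×10⁸ K⁴, so P_net = 27.7 W.

Net loss ≈ 27.7 W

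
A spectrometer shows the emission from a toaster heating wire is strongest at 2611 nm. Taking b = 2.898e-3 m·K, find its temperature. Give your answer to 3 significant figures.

Wien's law gives T = b/λ_max = (2.898×10⁻³ m·K)/(2.611×10⁻⁶ m) = 1.11×10³ K.

T ≈ 1.11×10³ K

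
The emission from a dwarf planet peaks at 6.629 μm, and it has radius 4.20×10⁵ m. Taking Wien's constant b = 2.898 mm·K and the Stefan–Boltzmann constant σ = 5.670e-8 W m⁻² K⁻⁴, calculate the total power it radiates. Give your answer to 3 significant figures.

Wien's law: T = b/λ_max = 2.898×10⁻³/6.629×10⁻⁶ = 437.170 K.
Surface area A = 4πR² = 4π(4.20×10⁵ m)² = 2.21671×10¹² m².
Then P = σAT⁴ = 5.670×10⁻⁸×2.21671×10¹²×(437.170)⁴ = 4.59×10¹⁵ W.

P ≈ 4.59×10¹⁵ W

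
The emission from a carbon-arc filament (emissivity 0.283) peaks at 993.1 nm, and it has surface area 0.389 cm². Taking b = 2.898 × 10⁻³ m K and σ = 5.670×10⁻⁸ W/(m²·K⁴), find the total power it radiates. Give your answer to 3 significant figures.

Wien's law: T = b/λ_max = 2.898×10⁻³/9.931×10⁻⁷ = 2918.14 K.
Area A = 0.389 cm² = 3.89×10⁻⁵ m².
Then P = εσAT⁴ = 0.283×5.670×10⁻⁸×3.89×10⁻⁵×(2918.14)⁴ = 45.3 W.

P ≈ 45.3 W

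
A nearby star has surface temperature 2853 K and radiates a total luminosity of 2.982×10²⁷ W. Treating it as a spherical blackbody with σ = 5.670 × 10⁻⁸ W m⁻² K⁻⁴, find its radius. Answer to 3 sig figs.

R ≈ 7.95×10⁹ m

L = 4πR²σT⁴ ⇒ R = √(L/(4πσT⁴)).
σT⁴ = 3.75656×10⁶ W/m², so R = √(2.982×10²⁷/(4π×3.75656×10⁶)) = 7.95×10⁹ m.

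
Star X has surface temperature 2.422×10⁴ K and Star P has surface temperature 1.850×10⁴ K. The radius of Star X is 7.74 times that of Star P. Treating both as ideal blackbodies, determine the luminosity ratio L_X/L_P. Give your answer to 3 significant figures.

L ∝ R²T⁴, so L_X/L_P = (R_X/R_P)²(T_X/T_P)⁴ = (7.74)² × (2.422×10⁴/1.850×10⁴)⁴ = 59.9076 × 2.93771 = 176.

L_X/L_P ≈ 176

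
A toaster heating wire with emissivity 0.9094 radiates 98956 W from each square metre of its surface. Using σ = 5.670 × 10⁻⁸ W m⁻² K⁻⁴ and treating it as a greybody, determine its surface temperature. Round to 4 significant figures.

T ≈ 1177 K

I = εσT⁴, so T = (I/εσ)^(1/4) = (98956/(0.9094×5.670×10⁻⁸))^(1/4) = 1177 K.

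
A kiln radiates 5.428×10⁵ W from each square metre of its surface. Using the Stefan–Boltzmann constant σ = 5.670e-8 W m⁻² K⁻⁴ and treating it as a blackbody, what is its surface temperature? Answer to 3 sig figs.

I = σT⁴, so T = (I/σ)^(1/4) = (5.428×10⁵/(5.670×10⁻⁸))^(1/4) = 1.76×10³ K.

T ≈ 1.76×10³ K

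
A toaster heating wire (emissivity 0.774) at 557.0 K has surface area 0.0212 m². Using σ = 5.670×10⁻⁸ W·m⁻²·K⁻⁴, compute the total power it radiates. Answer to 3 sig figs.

P ≈ 89.6 W

Area A = 0.0212 m².
P = εσAT⁴ = 0.774 × 5.670×10⁻⁸ × 0.0212 × (557.0)⁴ = 89.6 W.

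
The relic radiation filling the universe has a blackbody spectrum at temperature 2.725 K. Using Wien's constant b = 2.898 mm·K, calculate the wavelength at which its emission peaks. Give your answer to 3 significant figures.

Wien's displacement law: λ_max = b/T = (2.898×10⁻³ m·K)/(2.725 K) = 1.063×10⁻³ m.
That is 1.06×10⁻³ m, in the microwave range.

λ_max ≈ 1.06×10⁻³ m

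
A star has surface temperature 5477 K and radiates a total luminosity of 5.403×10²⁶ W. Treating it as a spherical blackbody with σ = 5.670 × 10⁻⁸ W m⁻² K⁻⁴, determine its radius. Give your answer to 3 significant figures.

R ≈ 9.18×10⁸ m

L = 4πR²σT⁴ ⇒ R = √(L/(4πσT⁴)).
σT⁴ = 5.10216×10⁷ W/m², so R = √(5.403×10²⁶/(4π×5.10216×10⁷)) = 9.18×10⁸ m.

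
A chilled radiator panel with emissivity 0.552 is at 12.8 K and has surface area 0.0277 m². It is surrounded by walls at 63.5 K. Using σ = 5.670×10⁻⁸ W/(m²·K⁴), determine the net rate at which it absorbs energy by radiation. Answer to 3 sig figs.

Net gain ≈ 0.0141 W

Area A = 0.0277 m².
Net radiated power P_net = εσA(T⁴ − T₀⁴) = 0.552×5.670×10⁻⁸×0.0277×(12.8⁴ − 63.5⁴).
T⁴ − T₀⁴ = 26843.5 − 1.62590×10⁷ = -1.62322×10⁷ K⁴, so P_net = -0.0141 W — negative, meaning a net gain of 0.0141 W.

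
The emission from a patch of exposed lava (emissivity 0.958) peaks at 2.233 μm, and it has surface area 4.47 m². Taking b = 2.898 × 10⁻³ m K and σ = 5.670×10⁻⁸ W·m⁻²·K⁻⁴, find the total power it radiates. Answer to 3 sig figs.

P ≈ 6.89×10⁵ W

Wien's law: T = b/λ_max = 2.898×10⁻³/2.233×10⁻⁶ = 1297.81 K.
Area A = 4.47 m².
Then P = εσAT⁴ = 0.958×5.670×10⁻⁸×4.47×(1297.81)⁴ = 6.89×10⁵ W.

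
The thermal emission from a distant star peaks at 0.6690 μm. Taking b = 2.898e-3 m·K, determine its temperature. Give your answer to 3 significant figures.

Wien's law gives T = b/λ_max = (2.898×10⁻³ m·K)/(6.690×10⁻⁷ m) = 4.33×10³ K.

T ≈ 4.33×10³ K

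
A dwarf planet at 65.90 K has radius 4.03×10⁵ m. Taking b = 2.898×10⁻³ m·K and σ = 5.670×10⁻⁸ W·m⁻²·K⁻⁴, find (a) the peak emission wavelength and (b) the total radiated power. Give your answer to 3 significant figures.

(a) λ_max = b/T = 2.898×10⁻³/65.90 = 4.398×10⁻⁵ m = 44.0 μm.
Surface area A = 4πR² = 4π(4.03×10⁵ m)² = 2.04089×10¹² m².
(b) P = σAT⁴ = 5.670×10⁻⁸×2.04089×10¹²×(65.90)⁴ = 2.18×10¹² W.

λ_max ≈ 44.0 μm; P ≈ 2.18×10¹² W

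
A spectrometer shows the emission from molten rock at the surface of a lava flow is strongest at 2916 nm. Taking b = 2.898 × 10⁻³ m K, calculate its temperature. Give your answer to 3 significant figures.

Wien's law gives T = b/λ_max = (2.898×10⁻³ m·K)/(2.916×10⁻⁶ m) = 994 K.

T ≈ 994 K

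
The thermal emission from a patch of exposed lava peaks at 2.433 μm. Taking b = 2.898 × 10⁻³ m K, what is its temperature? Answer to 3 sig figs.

T ≈ 1.19×10³ K

Wien's law gives T = b/λ_max = (2.898×10⁻³ m·K)/(2.433×10⁻⁶ m) = 1.19×10³ K.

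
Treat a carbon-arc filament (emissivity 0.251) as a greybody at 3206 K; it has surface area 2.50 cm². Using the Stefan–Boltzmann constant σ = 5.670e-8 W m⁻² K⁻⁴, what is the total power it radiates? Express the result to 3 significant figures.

Area A = 2.50 cm² = 2.50×10⁻⁴ m².
P = εσAT⁴ = 0.251 × 5.670×10⁻⁸ × 2.50×10⁻⁴ × (3206)⁴ = 376 W.

P ≈ 376 W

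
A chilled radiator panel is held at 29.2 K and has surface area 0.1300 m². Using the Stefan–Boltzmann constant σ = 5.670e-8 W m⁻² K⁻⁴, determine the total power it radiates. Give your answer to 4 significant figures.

Area A = 0.1300 m².
P = σAT⁴ = 5.670×10⁻⁸ × 0.1300 × (29.2)⁴ = 5.359×10⁻³ W.

P ≈ 5.359×10⁻³ W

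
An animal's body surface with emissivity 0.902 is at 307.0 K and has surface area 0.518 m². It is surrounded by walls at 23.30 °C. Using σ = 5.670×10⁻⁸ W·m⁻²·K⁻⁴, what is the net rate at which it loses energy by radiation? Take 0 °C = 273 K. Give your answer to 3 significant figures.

Net loss ≈ 31.1 W

Surroundings: T = 23.30 °C + 273 = 296.30 K.
Area A = 0.518 m².
Net radiated power P_net = εσA(T⁴ − T₀⁴) = 0.902×5.670×10⁻⁸×0.518×(307.0⁴ − 296.30⁴).
T⁴ − T₀⁴ = 8.88287×10⁹ − 7.70773×10⁹ = 1.17514×10⁹ K⁴, so P_net = 31.1 W.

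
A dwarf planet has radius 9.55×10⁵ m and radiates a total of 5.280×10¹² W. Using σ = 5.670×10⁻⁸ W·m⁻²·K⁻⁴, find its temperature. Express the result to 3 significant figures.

Surface area A = 4πR² = 4π(9.55×10⁵ m)² = 1.14608×10¹³ m².
P = σAT⁴ ⇒ T = (P/(σA))^(1/4) = (5.280×10¹²/(5.670×10⁻⁸×1.14608×10¹³))^(1/4) = 53.4 K.

T ≈ 53.4 K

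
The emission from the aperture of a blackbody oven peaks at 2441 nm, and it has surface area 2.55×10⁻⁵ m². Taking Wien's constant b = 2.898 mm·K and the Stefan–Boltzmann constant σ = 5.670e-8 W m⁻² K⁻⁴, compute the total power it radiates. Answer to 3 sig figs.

Wien's law: T = b/λ_max = 2.898×10⁻³/2.441×10⁻⁶ = 1187.22 K.
Area A = 2.55×10⁻⁵ m².
Then P = σAT⁴ = 5.670×10⁻⁸×2.55×10⁻⁵×(1187.22)⁴ = 2.87 W.

P ≈ 2.87 W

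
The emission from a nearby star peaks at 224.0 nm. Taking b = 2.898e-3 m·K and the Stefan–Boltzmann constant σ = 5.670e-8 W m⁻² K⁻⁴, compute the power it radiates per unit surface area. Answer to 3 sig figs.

Wien's law: T = b/λ_max = 2.898×10⁻³/2.240×10⁻⁷ = 12937.5 K.
Then I = σT⁴ = 5.670×10⁻⁸×(12937.5)⁴ = 1.59×10⁹ W/m².

I ≈ 1.59×10⁹ W/m²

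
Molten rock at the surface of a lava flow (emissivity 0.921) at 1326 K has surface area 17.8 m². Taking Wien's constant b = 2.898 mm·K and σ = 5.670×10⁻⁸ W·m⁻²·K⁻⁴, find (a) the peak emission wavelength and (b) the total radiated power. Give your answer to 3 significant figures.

λ_max ≈ 2.19 μm; P ≈ 2.87×10⁶ W

(a) λ_max = b/T = 2.898×10⁻³/1326 = 2.186×10⁻⁶ m = 2.19 μm.
Area A = 17.8 m².
(b) P = εσAT⁴ = 0.921×5.670×10⁻⁸×17.8×(1326)⁴ = 2.87×10⁶ W.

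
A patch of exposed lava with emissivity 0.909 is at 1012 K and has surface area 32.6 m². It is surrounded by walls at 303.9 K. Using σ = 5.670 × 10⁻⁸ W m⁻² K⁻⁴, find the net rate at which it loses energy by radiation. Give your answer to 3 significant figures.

Net loss ≈ 1.75×10⁶ W

Area A = 32.6 m².
Net radiated power P_net = εσA(T⁴ − T₀⁴) = 0.909×5.670×10⁻⁸×32.6×(1012⁴ − 303.9⁴).
T⁴ − T₀⁴ = 1.04887×10¹² − 8.52948×10⁹ = 1.04034×10¹² K⁴, so P_net = 1.75×10⁶ W.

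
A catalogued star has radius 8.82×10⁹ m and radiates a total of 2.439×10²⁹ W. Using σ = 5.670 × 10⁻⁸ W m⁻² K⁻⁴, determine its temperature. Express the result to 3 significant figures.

T ≈ 8.14×10³ K

Surface area A = 4πR² = 4π(8.82×10⁹ m)² = 9.77568×10²⁰ m².
P = σAT⁴ ⇒ T = (P/(σA))^(1/4) = (2.439×10²⁹/(5.670×10⁻⁸×9.77568×10²⁰))^(1/4) = 8.14×10³ K.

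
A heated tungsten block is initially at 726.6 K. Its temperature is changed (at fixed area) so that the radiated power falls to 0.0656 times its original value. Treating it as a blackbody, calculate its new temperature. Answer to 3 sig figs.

T₂ ≈ 368 K

P ∝ T⁴, so T₂/T₁ = (P₂/P₁)^(1/4) = (0.0656)^(1/4) = 0.506088.
T₂ = 726.6 × 0.506088 = 368 K.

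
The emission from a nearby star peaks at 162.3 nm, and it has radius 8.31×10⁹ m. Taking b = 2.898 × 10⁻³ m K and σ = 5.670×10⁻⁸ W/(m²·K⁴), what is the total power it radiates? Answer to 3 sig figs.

P ≈ 5.00×10³⁰ W

Wien's law: T = b/λ_max = 2.898×10⁻³/1.623×10⁻⁷ = 17855.8 K.
Surface area A = 4πR² = 4π(8.31×10⁹ m)² = 8.67785×10²⁰ m².
Then P = σAT⁴ = 5.670×10⁻⁸×8.67785×10²⁰×(17855.8)⁴ = 5.00×10³⁰ W.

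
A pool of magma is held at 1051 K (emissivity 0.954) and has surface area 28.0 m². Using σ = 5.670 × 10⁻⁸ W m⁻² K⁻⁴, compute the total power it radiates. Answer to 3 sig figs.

Area A = 28.0 m².
P = εσAT⁴ = 0.954 × 5.670×10⁻⁸ × 28.0 × (1051)⁴ = 1.85×10⁶ W.

P ≈ 1.85×10⁶ W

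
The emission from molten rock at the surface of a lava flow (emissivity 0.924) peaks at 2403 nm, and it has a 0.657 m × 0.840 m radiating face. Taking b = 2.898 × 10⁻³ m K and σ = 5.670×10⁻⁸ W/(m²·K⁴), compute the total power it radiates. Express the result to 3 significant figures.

Wien's law: T = b/λ_max = 2.898×10⁻³/2.403×10⁻⁶ = 1205.99 K.
Area A = 0.657 × 0.840 = 0.55188 m².
Then P = εσAT⁴ = 0.924×5.670×10⁻⁸×0.55188×(1205.99)⁴ = 6.12×10⁴ W.

P ≈ 6.12×10⁴ W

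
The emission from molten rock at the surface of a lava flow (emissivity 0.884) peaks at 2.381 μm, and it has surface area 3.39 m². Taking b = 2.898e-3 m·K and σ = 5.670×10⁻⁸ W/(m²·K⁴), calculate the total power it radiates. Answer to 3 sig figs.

Wien's law: T = b/λ_max = 2.898×10⁻³/2.381×10⁻⁶ = 1217.14 K.
Area A = 3.39 m².
Then P = εσAT⁴ = 0.884×5.670×10⁻⁸×3.39×(1217.14)⁴ = 3.73×10⁵ W.

P ≈ 3.73×10⁵ W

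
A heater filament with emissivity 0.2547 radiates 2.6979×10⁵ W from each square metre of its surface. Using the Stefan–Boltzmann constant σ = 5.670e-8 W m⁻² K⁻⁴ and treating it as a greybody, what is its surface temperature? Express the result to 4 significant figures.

T ≈ 2079 K

I = εσT⁴, so T = (I/εσ)^(1/4) = (2.6979×10⁵/(0.2547×5.670×10⁻⁸))^(1/4) = 2079 K.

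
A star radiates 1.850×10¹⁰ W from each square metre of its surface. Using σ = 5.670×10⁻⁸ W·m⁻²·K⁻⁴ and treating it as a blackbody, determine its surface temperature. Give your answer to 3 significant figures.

I = σT⁴, so T = (I/σ)^(1/4) = (1.850×10¹⁰/(5.670×10⁻⁸))^(1/4) = 2.39×10⁴ K.

T ≈ 2.39×10⁴ K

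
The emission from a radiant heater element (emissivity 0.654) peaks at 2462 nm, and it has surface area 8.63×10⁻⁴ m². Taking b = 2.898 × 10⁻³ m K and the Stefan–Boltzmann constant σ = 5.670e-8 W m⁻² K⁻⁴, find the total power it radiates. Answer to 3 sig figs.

Wien's law: T = b/λ_max = 2.898×10⁻³/2.462×10⁻⁶ = 1177.09 K.
Area A = 8.63×10⁻⁴ m².
Then P = εσAT⁴ = 0.654×5.670×10⁻⁸×8.63×10⁻⁴×(1177.09)⁴ = 61.4 W.

P ≈ 61.4 W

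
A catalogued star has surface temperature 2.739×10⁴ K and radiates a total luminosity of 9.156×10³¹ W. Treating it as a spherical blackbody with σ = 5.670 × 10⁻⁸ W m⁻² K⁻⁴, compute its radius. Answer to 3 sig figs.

R ≈ 1.51×10¹⁰ m

L = 4πR²σT⁴ ⇒ R = √(L/(4πσT⁴)).
σT⁴ = 3.19118×10¹⁰ W/m², so R = √(9.156×10³¹/(4π×3.19118×10¹⁰)) = 1.51×10¹⁰ m.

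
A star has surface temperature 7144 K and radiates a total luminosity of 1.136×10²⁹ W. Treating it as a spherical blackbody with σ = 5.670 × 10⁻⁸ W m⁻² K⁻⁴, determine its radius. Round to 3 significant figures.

R ≈ 7.82×10⁹ m

L = 4πR²σT⁴ ⇒ R = √(L/(4πσT⁴)).
σT⁴ = 1.47689×10⁸ W/m², so R = √(1.136×10²⁹/(4π×1.47689×10⁸)) = 7.82×10⁹ m.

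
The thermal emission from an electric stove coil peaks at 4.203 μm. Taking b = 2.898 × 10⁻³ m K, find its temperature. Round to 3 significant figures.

T ≈ 690 K

Wien's law gives T = b/λ_max = (2.898×10⁻³ m·K)/(4.203×10⁻⁶ m) = 690 K.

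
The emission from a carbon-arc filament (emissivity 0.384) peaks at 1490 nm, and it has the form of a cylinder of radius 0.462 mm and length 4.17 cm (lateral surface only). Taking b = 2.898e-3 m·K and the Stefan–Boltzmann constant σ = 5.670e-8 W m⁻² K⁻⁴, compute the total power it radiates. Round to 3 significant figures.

P ≈ 37.7 W

Wien's law: T = b/λ_max = 2.898×10⁻³/1.490×10⁻⁶ = 1944.97 K.
Lateral area A = 2πrL = 2π×4.62×10⁻⁴×0.0417 = 1.21048×10⁻⁴ m².
Then P = εσAT⁴ = 0.384×5.670×10⁻⁸×1.21048×10⁻⁴×(1944.97)⁴ = 37.7 W.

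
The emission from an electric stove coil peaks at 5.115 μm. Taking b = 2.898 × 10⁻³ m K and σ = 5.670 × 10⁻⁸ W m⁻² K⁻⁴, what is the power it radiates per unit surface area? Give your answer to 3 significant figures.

Wien's law: T = b/λ_max = 2.898×10⁻³/5.115×10⁻⁶ = 566.569 K.
Then I = σT⁴ = 5.670×10⁻⁸×(566.569)⁴ = 5.84×10³ W/m².

I ≈ 5.84×10³ W/m²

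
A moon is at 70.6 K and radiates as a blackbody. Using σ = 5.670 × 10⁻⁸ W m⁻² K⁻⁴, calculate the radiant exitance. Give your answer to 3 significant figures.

I ≈ 1.41 W/m²

Stefan–Boltzmann: I = σT⁴ = 5.670×10⁻⁸ × (70.6)⁴ = 1.41 W/m².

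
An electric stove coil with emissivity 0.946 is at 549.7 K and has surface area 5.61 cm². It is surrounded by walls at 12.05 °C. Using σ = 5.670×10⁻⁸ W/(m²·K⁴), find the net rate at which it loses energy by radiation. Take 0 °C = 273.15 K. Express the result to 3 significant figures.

Net loss ≈ 2.55 W

Surroundings: T = 12.05 °C + 273.15 = 285.20 K.
Area A = 5.61 cm² = 5.61×10⁻⁴ m².
Net radiated power P_net = εσA(T⁴ − T₀⁴) = 0.946×5.670×10⁻⁸×5.61×10⁻⁴×(549.7⁴ − 285.20⁴).
T⁴ − T₀⁴ = 9.13068×10¹⁰ − 6.61604×10⁹ = 8.46908×10¹⁰ K⁴, so P_net = 2.55 W.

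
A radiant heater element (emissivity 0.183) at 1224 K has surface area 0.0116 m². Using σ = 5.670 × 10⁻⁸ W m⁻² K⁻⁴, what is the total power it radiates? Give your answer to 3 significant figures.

P ≈ 270 W

Area A = 0.0116 m².
P = εσAT⁴ = 0.183 × 5.670×10⁻⁸ × 0.0116 × (1224)⁴ = 270 W.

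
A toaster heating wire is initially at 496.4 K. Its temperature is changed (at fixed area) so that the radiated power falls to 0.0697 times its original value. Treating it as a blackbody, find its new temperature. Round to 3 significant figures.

P ∝ T⁴, so T₂/T₁ = (P₂/P₁)^(1/4) = (0.0697)^(1/4) = 0.513817.
T₂ = 496.4 × 0.513817 = 255 K.

T₂ ≈ 255 K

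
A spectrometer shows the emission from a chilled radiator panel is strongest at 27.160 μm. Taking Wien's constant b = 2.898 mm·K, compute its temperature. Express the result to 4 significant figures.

Wien's law gives T = b/λ_max = (2.898×10⁻³ m·K)/(2.7160×10⁻⁵ m) = 106.7 K.

T ≈ 106.7 K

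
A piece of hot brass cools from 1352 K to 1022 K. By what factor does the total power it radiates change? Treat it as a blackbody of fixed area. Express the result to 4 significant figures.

P₂/P₁ ≈ 0.3265

P ∝ T⁴, so P₂/P₁ = (T₂/T₁)⁴ = (1022/1352)⁴ = (0.755917)⁴ = 0.3265.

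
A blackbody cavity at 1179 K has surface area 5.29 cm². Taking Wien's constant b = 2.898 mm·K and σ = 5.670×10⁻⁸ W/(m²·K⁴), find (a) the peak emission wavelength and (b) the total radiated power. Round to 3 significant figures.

(a) λ_max = b/T = 2.898×10⁻³/1179 = 2.458×10⁻⁶ m = 2.46×10³ nm.
Area A = 5.29 cm² = 5.29×10⁻⁴ m².
(b) P = σAT⁴ = 5.670×10⁻⁸×5.29×10⁻⁴×(1179)⁴ = 58.0 W.

λ_max ≈ 2.46×10³ nm; P ≈ 58.0 W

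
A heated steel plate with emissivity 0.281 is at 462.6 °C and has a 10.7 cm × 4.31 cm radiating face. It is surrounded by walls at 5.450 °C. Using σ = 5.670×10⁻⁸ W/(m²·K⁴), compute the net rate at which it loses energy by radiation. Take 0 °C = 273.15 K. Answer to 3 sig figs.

T = 462.6 °C + 273.15 = 735.75 K.
Surroundings: T = 5.450 °C + 273.15 = 278.600 K.
Area A = 0.107 × 0.0431 = 4.6117×10⁻³ m².
Net radiated power P_net = εσA(T⁴ − T₀⁴) = 0.281×5.670×10⁻⁸×4.6117×10⁻³×(735.75⁴ − 278.600⁴).
T⁴ − T₀⁴ = 2.93036×10¹¹ − 6.02455×10⁹ = 2.87011×10¹¹ K⁴, so P_net = 21.1 W.

Net loss ≈ 21.1 W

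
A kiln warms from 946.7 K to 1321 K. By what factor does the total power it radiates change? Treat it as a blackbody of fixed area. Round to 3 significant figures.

P₂/P₁ ≈ 3.79

P ∝ T⁴, so P₂/P₁ = (T₂/T₁)⁴ = (1321/946.7)⁴ = (1.39537)⁴ = 3.79.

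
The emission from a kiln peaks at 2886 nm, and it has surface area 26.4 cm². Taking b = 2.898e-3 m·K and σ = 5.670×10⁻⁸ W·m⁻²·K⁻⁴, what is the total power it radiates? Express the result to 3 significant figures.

Wien's law: T = b/λ_max = 2.898×10⁻³/2.886×10⁻⁶ = 1004.16 K.
Area A = 26.4 cm² = 2.64×10⁻³ m².
Then P = σAT⁴ = 5.670×10⁻⁸×2.64×10⁻³×(1004.16)⁴ = 152 W.

P ≈ 152 W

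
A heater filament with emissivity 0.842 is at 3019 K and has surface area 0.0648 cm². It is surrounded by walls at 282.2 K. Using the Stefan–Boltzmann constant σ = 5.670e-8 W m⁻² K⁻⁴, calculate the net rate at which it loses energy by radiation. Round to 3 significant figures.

Area A = 0.0648 cm² = 6.48×10⁻⁶ m².
Net radiated power P_net = εσA(T⁴ − T₀⁴) = 0.842×5.670×10⁻⁸×6.48×10⁻⁶×(3019⁴ − 282.2⁴).
T⁴ − T₀⁴ = 8.30716×10¹³ − 6.34203×10⁹ = 8.30653×10¹³ K⁴, so P_net = 25.7 W.

Net loss ≈ 25.7 W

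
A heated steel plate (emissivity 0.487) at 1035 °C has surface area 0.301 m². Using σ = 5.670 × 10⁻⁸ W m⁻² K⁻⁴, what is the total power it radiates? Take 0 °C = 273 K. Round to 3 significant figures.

T = 1035 °C + 273 = 1308 K.
Area A = 0.301 m².
P = εσAT⁴ = 0.487 × 5.670×10⁻⁸ × 0.301 × (1308)⁴ = 2.43×10⁴ W.

P ≈ 2.43×10⁴ W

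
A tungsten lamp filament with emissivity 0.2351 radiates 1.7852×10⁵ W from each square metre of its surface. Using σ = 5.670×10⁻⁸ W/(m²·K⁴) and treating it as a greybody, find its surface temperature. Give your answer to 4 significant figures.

I = εσT⁴, so T = (I/εσ)^(1/4) = (1.7852×10⁵/(0.2351×5.670×10⁻⁸))^(1/4) = 1913 K.

T ≈ 1913 K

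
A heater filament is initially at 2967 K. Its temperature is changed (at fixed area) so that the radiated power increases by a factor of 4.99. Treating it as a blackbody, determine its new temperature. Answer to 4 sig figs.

P ∝ T⁴, so T₂/T₁ = (P₂/P₁)^(1/4) = (4.99)^(1/4) = 1.49460.
T₂ = 2967 × 1.49460 = 4434 K.

T₂ ≈ 4434 K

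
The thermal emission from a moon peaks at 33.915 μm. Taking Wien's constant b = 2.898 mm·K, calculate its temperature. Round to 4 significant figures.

Wien's law gives T = b/λ_max = (2.898×10⁻³ m·K)/(3.3915×10⁻⁵ m) = 85.45 K.

T ≈ 85.45 K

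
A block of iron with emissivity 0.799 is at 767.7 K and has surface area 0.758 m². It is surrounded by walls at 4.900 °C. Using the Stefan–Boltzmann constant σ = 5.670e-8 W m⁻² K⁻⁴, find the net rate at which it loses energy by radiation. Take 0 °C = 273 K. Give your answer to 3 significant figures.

Surroundings: T = 4.900 °C + 273 = 277.900 K.
Area A = 0.758 m².
Net radiated power P_net = εσA(T⁴ − T₀⁴) = 0.799×5.670×10⁻⁸×0.758×(767.7⁴ − 277.900⁴).
T⁴ − T₀⁴ = 3.47349×10¹¹ − 5.96423×10⁹ = 3.41385×10¹¹ K⁴, so P_net = 1.17×10⁴ W.

Net loss ≈ 1.17×10⁴ W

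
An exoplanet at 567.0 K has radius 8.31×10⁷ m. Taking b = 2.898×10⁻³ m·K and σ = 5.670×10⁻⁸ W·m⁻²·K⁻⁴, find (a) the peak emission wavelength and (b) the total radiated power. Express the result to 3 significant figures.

(a) λ_max = b/T = 2.898×10⁻³/567.0 = 5.111×10⁻⁶ m = 5.11 μm.
Surface area A = 4πR² = 4π(8.31×10⁷ m)² = 8.67785×10¹⁶ m².
(b) P = σAT⁴ = 5.670×10⁻⁸×8.67785×10¹⁶×(567.0)⁴ = 5.09×10²⁰ W.

λ_max ≈ 5.11 μm; P ≈ 5.09×10²⁰ W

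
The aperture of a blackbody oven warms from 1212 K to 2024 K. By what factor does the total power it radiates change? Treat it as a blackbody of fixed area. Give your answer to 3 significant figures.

P₂/P₁ ≈ 7.78

P ∝ T⁴, so P₂/P₁ = (T₂/T₁)⁴ = (2024/1212)⁴ = (1.66997)⁴ = 7.78.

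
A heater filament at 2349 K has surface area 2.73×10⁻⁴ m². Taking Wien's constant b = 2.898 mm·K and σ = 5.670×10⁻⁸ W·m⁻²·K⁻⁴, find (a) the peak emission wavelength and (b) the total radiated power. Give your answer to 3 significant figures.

λ_max ≈ 1.23×10³ nm; P ≈ 471 W

(a) λ_max = b/T = 2.898×10⁻³/2349 = 1.234×10⁻⁶ m = 1.23×10³ nm.
Area A = 2.73×10⁻⁴ m².
(b) P = σAT⁴ = 5.670×10⁻⁸×2.73×10⁻⁴×(2349)⁴ = 471 W.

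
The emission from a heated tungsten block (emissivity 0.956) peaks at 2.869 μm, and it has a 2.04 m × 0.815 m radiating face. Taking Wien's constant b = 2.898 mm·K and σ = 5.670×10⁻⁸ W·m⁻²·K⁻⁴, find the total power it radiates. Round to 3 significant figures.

P ≈ 9.38×10⁴ W

Wien's law: T = b/λ_max = 2.898×10⁻³/2.869×10⁻⁶ = 1010.11 K.
Area A = 2.04 × 0.815 = 1.6626 m².
Then P = εσAT⁴ = 0.956×5.670×10⁻⁸×1.6626×(1010.11)⁴ = 9.38×10⁴ W.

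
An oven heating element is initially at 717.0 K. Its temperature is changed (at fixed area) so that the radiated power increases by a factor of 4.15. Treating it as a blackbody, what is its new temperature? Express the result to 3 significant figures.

P ∝ T⁴, so T₂/T₁ = (P₂/P₁)^(1/4) = (4.15)^(1/4) = 1.42729.
T₂ = 717.0 × 1.42729 = 1.02×10³ K.

T₂ ≈ 1.02×10³ K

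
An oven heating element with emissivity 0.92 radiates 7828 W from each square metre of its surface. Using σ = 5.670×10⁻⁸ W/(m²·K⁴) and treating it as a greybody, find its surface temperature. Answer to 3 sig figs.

T ≈ 622 K

I = εσT⁴, so T = (I/εσ)^(1/4) = (7828/(0.92×5.670×10⁻⁸))^(1/4) = 622 K.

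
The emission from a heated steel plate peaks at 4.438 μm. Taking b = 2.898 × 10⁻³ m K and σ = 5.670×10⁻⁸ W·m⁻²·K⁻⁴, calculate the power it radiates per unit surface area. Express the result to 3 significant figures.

Wien's law: T = b/λ_max = 2.898×10⁻³/4.438×10⁻⁶ = 652.997 K.
Then I = σT⁴ = 5.670×10⁻⁸×(652.997)⁴ = 1.03×10⁴ W/m².

I ≈ 1.03×10⁴ W/m²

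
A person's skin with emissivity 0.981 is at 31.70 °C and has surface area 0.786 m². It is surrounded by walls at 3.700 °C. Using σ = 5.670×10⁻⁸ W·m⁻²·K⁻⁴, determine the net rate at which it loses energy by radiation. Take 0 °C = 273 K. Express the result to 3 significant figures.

T = 31.70 °C + 273 = 304.70 K.
Surroundings: T = 3.700 °C + 273 = 276.700 K.
Area A = 0.786 m².
Net radiated power P_net = εσA(T⁴ − T₀⁴) = 0.981×5.670×10⁻⁸×0.786×(304.70⁴ − 276.700⁴).
T⁴ − T₀⁴ = 8.61965×10⁹ − 5.86188×10⁹ = 2.75777×10⁹ K⁴, so P_net = 121 W.

Net loss ≈ 121 W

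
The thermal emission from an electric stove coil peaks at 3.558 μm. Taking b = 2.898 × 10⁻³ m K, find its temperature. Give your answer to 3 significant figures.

T ≈ 815 K

Wien's law gives T = b/λ_max = (2.898×10⁻³ m·K)/(3.558×10⁻⁶ m) = 815 K.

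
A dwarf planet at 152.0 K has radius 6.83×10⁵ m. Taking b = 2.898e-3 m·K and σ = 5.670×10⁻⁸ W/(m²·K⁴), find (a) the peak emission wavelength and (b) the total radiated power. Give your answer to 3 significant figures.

(a) λ_max = b/T = 2.898×10⁻³/152.0 = 1.907×10⁻⁵ m = 19.1 μm.
Surface area A = 4πR² = 4π(6.83×10⁵ m)² = 5.86207×10¹² m².
(b) P = σAT⁴ = 5.670×10⁻⁸×5.86207×10¹²×(152.0)⁴ = 1.77×10¹⁴ W.

λ_max ≈ 19.1 μm; P ≈ 1.77×10¹⁴ W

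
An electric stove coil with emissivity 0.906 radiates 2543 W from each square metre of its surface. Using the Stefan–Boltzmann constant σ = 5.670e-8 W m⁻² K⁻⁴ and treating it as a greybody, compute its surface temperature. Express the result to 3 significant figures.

T ≈ 472 K

I = εσT⁴, so T = (I/εσ)^(1/4) = (2543/(0.906×5.670×10⁻⁸))^(1/4) = 472 K.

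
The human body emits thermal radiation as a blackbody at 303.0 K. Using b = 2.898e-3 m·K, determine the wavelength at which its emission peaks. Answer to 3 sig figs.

Wien's displacement law: λ_max = b/T = (2.898×10⁻³ m·K)/(303.0 K) = 9.564×10⁻⁶ m.
That is 9.56 μm, in the infrared range.

λ_max ≈ 9.56 μm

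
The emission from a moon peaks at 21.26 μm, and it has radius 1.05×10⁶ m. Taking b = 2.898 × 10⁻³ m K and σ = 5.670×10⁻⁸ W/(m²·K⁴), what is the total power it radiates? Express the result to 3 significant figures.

P ≈ 2.71×10¹⁴ W

Wien's law: T = b/λ_max = 2.898×10⁻³/2.126×10⁻⁵ = 136.312 K.
Surface area A = 4πR² = 4π(1.05×10⁶ m)² = 1.38544×10¹³ m².
Then P = σAT⁴ = 5.670×10⁻⁸×1.38544×10¹³×(136.312)⁴ = 2.71×10¹⁴ W.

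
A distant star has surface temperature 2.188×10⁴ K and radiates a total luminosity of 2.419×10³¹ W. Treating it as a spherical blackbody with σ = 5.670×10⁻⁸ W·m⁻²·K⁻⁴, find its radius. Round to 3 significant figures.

R ≈ 1.22×10¹⁰ m

L = 4πR²σT⁴ ⇒ R = √(L/(4πσT⁴)).
σT⁴ = 1.29949×10¹⁰ W/m², so R = √(2.419×10³¹/(4π×1.29949×10¹⁰)) = 1.22×10¹⁰ m.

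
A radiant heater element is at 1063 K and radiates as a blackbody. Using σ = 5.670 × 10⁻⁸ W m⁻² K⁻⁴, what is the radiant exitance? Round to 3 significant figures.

I ≈ 7.24×10⁴ W/m²

Stefan–Boltzmann: I = σT⁴ = 5.670×10⁻⁸ × (1063)⁴ = 7.24×10⁴ W/m².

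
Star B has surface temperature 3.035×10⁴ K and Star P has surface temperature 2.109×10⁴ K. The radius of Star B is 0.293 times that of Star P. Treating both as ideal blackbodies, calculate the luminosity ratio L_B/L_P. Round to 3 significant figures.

L_B/L_P ≈ 0.368

L ∝ R²T⁴, so L_B/L_P = (R_B/R_P)²(T_B/T_P)⁴ = (0.293)² × (3.035×10⁴/2.109×10⁴)⁴ = 0.085849 × 4.28873 = 0.368.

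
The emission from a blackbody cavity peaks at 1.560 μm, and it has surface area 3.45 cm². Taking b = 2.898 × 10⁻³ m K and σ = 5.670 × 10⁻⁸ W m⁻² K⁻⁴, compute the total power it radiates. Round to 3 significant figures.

P ≈ 233 W

Wien's law: T = b/λ_max = 2.898×10⁻³/1.560×10⁻⁶ = 1857.69 K.
Area A = 3.45 cm² = 3.45×10⁻⁴ m².
Then P = σAT⁴ = 5.670×10⁻⁸×3.45×10⁻⁴×(1857.69)⁴ = 233 W.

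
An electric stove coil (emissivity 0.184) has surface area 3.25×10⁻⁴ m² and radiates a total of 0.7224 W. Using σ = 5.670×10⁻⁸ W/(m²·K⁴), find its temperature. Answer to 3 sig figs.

T ≈ 679 K

Area A = 3.25×10⁻⁴ m².
P = εσAT⁴ ⇒ T = (P/(εσA))^(1/4) = (0.7224/(0.184×5.670×10⁻⁸×3.25×10⁻⁴))^(1/4) = 679 K.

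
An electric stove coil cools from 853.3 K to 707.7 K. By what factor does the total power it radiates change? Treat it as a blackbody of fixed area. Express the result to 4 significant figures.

P ∝ T⁴, so P₂/P₁ = (T₂/T₁)⁴ = (707.7/853.3)⁴ = (0.829368)⁴ = 0.4731.

P₂/P₁ ≈ 0.4731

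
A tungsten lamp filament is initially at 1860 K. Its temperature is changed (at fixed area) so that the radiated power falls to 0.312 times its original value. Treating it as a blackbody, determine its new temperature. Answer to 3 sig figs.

T₂ ≈ 1.39×10³ K

P ∝ T⁴, so T₂/T₁ = (P₂/P₁)^(1/4) = (0.312)^(1/4) = 0.747375.
T₂ = 1860 × 0.747375 = 1.39×10³ K.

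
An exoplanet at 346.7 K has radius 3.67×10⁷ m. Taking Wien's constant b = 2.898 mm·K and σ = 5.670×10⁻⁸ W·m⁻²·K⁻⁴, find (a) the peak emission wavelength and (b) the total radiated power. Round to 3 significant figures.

(a) λ_max = b/T = 2.898×10⁻³/346.7 = 8.359×10⁻⁶ m = 8.36 μm.
Surface area A = 4πR² = 4π(3.67×10⁷ m)² = 1.69255×10¹⁶ m².
(b) P = σAT⁴ = 5.670×10⁻⁸×1.69255×10¹⁶×(346.7)⁴ = 1.39×10¹⁹ W.

λ_max ≈ 8.36 μm; P ≈ 1.39×10¹⁹ W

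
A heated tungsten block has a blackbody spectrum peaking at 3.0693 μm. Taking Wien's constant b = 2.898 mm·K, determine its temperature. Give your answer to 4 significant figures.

T ≈ 944.2 K

Wien's law gives T = b/λ_max = (2.898×10⁻³ m·K)/(3.0693×10⁻⁶ m) = 944.2 K.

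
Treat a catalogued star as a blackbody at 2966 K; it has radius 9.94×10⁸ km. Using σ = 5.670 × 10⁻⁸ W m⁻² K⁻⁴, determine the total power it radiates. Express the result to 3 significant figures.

Surface area A = 4πR² = 4π(9.94×10¹¹ m)² = 1.24160×10²⁵ m².
P = σAT⁴ = 5.670×10⁻⁸ × 1.24160×10²⁵ × (2966)⁴ = 5.45×10³¹ W.

P ≈ 5.45×10³¹ W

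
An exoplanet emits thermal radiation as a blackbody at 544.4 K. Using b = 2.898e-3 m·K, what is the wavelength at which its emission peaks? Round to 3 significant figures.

λ_max ≈ 5.32 μm

Wien's displacement law: λ_max = b/T = (2.898×10⁻³ m·K)/(544.4 K) = 5.323×10⁻⁶ m.
That is 5.32 μm, in the infrared range.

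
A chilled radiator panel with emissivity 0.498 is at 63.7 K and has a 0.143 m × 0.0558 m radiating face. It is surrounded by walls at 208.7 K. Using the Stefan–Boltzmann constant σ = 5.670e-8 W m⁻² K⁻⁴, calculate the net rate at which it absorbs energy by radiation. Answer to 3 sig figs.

Area A = 0.143 × 0.0558 = 7.9794×10⁻³ m².
Net radiated power P_net = εσA(T⁴ − T₀⁴) = 0.498×5.670×10⁻⁸×7.9794×10⁻³×(63.7⁴ − 208.7⁴).
T⁴ − T₀⁴ = 1.64648×10⁷ − 1.89710×10⁹ = -1.88064×10⁹ K⁴, so P_net = -0.424 W — negative, meaning a net gain of 0.424 W.

Net gain ≈ 0.424 W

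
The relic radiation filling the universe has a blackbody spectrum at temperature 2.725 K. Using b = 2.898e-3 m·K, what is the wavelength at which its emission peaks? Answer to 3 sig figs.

λ_max ≈ 1.06 mm

Wien's displacement law: λ_max = b/T = (2.898×10⁻³ m·K)/(2.725 K) = 1.063×10⁻³ m.
That is 1.06 mm, in the microwave range.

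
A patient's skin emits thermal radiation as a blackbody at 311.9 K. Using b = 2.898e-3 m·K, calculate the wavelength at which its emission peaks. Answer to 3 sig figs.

λ_max ≈ 9.29 μm

Wien's displacement law: λ_max = b/T = (2.898×10⁻³ m·K)/(311.9 K) = 9.291×10⁻⁶ m.
That is 9.29 μm, in the infrared range.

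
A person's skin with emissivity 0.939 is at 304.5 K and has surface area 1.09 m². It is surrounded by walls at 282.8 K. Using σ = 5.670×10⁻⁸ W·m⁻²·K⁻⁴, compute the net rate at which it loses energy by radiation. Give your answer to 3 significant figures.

Net loss ≈ 128 W

Area A = 1.09 m².
Net radiated power P_net = εσA(T⁴ − T₀⁴) = 0.939×5.670×10⁻⁸×1.09×(304.5⁴ − 282.8⁴).
T⁴ − T₀⁴ = 8.59704×10⁹ − 6.39613×10⁹ = 2.20091×10⁹ K⁴, so P_net = 128 W.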